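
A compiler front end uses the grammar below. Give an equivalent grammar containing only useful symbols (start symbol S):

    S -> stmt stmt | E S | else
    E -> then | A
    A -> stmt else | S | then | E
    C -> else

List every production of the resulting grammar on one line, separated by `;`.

Generating nonterminals: {A, C, E, S}.
Reachable from S after that: {A, E, S}.
Removed useless symbols: {C} and every production mentioning them.

S -> stmt stmt | E S | else; E -> then | A; A -> stmt else | S | then | E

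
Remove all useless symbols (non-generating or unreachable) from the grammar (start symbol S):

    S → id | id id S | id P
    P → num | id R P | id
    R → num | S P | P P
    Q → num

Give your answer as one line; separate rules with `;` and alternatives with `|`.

S → id | id id S | id P; P → num | id R P | id; R → num | S P | P P

Generating nonterminals: {P, Q, R, S}.
Reachable from S after that: {P, R, S}.
Removed useless symbols: {Q} and every production mentioning them.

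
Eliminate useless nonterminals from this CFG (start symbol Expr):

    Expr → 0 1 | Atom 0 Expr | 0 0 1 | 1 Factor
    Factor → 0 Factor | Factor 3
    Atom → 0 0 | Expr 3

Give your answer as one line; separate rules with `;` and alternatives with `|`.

Expr → 0 1 | Atom 0 Expr | 0 0 1; Atom → 0 0 | Expr 3

Generating nonterminals: {Atom, Expr}.
Reachable from Expr after that: {Atom, Expr}.
Removed useless symbols: {Factor} and every production mentioning them.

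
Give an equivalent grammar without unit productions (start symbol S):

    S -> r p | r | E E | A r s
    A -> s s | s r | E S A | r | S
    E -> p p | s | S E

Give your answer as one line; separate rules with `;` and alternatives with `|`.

Unit pairs: A ⇒* {S}.
For each unit pair (A, B), copy every non-unit production of B to A, then drop all unit productions.

S -> r p | r | E E | A r s; A -> r p | r | E E | A r s | s s | s r | E S A; E -> p p | s | S E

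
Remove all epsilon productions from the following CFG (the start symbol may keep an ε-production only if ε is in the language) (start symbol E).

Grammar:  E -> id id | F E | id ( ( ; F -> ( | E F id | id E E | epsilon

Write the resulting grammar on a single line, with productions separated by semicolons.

The nullable symbols are {F}.
ε ∉ L(G), so no ε-production is kept.
Expand every rule over subsets of its nullable positions: F → E F id gives E F id | E id.

E -> id id | F E | id ( (; F -> ( | E F id | E id | id E E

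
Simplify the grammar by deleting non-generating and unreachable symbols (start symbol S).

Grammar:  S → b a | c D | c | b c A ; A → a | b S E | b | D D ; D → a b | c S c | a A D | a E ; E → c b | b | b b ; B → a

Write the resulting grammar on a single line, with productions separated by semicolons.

S → b a | c D | c | b c A; A → a | b S E | b | D D; D → a b | c S c | a A D | a E; E → c b | b | b b

Generating nonterminals: {A, B, D, E, S}.
Reachable from S after that: {A, D, E, S}.
Removed useless symbols: {B} and every production mentioning them.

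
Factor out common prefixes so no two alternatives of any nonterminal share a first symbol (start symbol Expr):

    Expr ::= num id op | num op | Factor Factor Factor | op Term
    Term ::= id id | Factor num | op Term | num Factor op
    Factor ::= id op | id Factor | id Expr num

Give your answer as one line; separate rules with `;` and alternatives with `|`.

Expr ::= Factor Factor Factor | op Term | num Expr1; Term ::= id id | Factor num | op Term | num Factor op; Factor ::= id Factor1; Expr1 ::= id op | op; Factor1 ::= op | Factor | Expr num

Expr has alternatives sharing prefix 'num': factor to Expr → num Expr1 with Expr1 → id op | op.
Factor has alternatives sharing prefix 'id': factor to Factor → id Factor1 with Factor1 → op | Factor | Expr num.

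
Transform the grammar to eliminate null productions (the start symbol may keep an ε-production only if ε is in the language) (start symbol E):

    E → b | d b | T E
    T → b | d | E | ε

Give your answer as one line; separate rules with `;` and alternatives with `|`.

E → b | d b | T E; T → b | d | E

Nullable set = {T}.
ε ∉ L(G), so no ε-production is kept.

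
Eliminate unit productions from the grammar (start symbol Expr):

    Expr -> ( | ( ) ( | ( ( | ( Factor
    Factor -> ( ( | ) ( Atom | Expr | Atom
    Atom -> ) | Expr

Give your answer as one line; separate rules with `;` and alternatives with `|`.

Unit pairs: Atom ⇒* {Expr}; Factor ⇒* {Atom, Expr}.
For every A with A ⇒* B via unit rules, add B's non-unit alternatives to A; then delete every rule of the form X → Y.

Expr -> ( | ( ) ( | ( ( | ( Factor; Factor -> ) | ( ( | ) ( Atom | ( | ( ) ( | ( Factor; Atom -> ) | ( | ( ) ( | ( ( | ( Factor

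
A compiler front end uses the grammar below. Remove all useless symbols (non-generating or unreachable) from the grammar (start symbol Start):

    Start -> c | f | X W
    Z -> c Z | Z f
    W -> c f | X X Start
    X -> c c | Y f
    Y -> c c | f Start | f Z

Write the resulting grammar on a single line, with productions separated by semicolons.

Start -> c | f | X W; W -> c f | X X Start; X -> c c | Y f; Y -> c c | f Start

Generating nonterminals: {Start, W, X, Y}.
Reachable from Start after that: {Start, W, X, Y}.
Removed useless symbols: {Z} and every production mentioning them.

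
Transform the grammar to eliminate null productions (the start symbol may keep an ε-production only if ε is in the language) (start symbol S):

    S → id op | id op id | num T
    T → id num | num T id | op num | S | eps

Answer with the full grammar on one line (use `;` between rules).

The nullable symbols are {T}.
ε ∉ L(G), so no ε-production is kept.
Expand every rule over subsets of its nullable positions: S → num T gives num T | num. T → num T id gives num T id | num id.

S → id op | id op id | num T | num; T → id num | num T id | num id | op num | S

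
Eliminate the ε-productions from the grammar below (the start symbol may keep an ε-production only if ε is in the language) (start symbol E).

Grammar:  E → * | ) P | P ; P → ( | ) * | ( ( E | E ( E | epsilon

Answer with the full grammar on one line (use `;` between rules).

E → * | ) P | ) | P | ε; P → ( | ) * | ( ( E | ( ( | E ( E | E ( | ( E

Nullable set = {E, P}.
ε ∈ L(G) since E is nullable, so keep E → ε.
Expand every rule over subsets of its nullable positions: E → ) P gives ) P | ). P → ( ( E gives ( ( E | ( (. P → E ( E gives E ( E | E ( | ( E.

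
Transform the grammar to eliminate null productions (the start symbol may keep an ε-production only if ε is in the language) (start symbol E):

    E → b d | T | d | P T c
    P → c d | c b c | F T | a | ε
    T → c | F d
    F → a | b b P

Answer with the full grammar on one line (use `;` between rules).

E → b d | T | d | P T c | T c; P → c d | c b c | F T | a; T → c | F d; F → a | b b P | b b

The nullable symbols are {P}.
ε ∉ L(G), so no ε-production is kept.
For each production, add variants omitting each subset of nullable occurrences: E → P T c gives P T c | T c. F → b b P gives b b P | b b.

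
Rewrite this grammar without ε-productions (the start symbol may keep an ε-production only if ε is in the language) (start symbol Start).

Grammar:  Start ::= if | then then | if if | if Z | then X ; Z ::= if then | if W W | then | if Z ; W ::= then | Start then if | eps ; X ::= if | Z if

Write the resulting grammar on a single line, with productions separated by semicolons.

Start ::= if | then then | if if | if Z | then X; Z ::= if then | if W W | if W | if | then | if Z; W ::= then | Start then if; X ::= if | Z if

Nullable nonterminals: {W}.
ε ∉ L(G), so no ε-production is kept.
Add the nullable-subset variants: Z → if W W gives if W W | if W | if.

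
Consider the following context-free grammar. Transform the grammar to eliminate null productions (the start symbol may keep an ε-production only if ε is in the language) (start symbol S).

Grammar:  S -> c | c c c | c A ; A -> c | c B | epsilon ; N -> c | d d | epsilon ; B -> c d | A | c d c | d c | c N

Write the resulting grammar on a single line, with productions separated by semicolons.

S -> c | c c c | c A; A -> c | c B; N -> c | d d; B -> c d | A | c d c | d c | c N | c

Nullable nonterminals: {A, B, N}.
ε ∉ L(G), so no ε-production is kept.
For each production, add variants omitting each subset of nullable occurrences: B → c N gives c N | c.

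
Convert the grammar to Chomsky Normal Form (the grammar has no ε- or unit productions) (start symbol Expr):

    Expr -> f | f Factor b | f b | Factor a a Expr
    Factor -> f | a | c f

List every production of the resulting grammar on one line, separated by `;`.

Expr -> f | X1 Y1 | X1 X2 | Factor Y2; Factor -> f | a | X4 X1; X1 -> f; X2 -> b; X3 -> a; X4 -> c; Y1 -> Factor X2; Y2 -> X3 Y3; Y3 -> X3 Expr

Introduce a nonterminal for each terminal appearing in a rule of length ≥ 2: X1 → f, X2 → b, X3 → a, X4 → c.
Binarize each right-hand side of length ≥ 3 by chaining fresh nonterminals (Y1, Y2, …): affected rules were Expr → X1 Factor X2; Expr → Factor X3 X3 Expr.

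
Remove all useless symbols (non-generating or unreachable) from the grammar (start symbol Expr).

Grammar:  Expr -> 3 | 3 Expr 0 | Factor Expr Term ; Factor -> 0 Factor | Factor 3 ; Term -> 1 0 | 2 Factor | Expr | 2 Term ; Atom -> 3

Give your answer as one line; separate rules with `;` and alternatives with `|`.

Expr -> 3 | 3 Expr 0

Generating nonterminals: {Atom, Expr, Term}.
Reachable from Expr after that: {Expr}.
Removed useless symbols: {Atom, Factor, Term} and every production mentioning them.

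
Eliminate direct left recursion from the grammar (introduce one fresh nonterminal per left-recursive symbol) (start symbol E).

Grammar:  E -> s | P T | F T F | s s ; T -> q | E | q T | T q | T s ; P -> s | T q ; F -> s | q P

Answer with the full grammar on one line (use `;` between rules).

T is directly left-recursive.
For T: α = {q, s}, β = {q, E, q T}. Rewrite as T → β T' and T' → α T' | ε.

E -> s | P T | F T F | s s; T -> q T' | E T' | q T T'; P -> s | T q; F -> s | q P; T' -> q T' | s T' | ε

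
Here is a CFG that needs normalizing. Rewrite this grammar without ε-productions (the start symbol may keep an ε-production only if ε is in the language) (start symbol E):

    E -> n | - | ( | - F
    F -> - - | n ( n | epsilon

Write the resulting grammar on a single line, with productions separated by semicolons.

Nullable set = {F}.
ε ∉ L(G), so no ε-production is kept.

E -> n | - | ( | - F; F -> - - | n ( n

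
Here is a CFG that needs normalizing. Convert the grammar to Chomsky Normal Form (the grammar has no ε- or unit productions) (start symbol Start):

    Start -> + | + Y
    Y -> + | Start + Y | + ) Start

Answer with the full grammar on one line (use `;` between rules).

Introduce a nonterminal for each terminal appearing in a rule of length ≥ 2: X1 → +, X2 → ).
Binarize each right-hand side of length ≥ 3 by chaining fresh nonterminals (Y1, Y2, …): affected rules were Y → Start X1 Y; Y → X1 X2 Start.

Start -> + | X1 Y; Y -> + | Start Y1 | X1 Y2; X1 -> +; X2 -> ); Y1 -> X1 Y; Y2 -> X2 Start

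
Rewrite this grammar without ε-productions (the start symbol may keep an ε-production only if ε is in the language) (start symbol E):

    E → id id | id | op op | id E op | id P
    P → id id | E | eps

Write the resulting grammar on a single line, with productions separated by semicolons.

Nullable set = {P}.
ε ∉ L(G), so no ε-production is kept.

E → id id | id | op op | id E op | id P; P → id id | E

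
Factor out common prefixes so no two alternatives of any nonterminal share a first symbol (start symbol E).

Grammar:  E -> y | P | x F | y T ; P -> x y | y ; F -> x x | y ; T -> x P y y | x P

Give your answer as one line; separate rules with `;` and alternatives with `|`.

E -> P | x F | y E'; P -> x y | y; F -> x x | y; T -> x P T'; E' -> ε | T; T' -> y y | ε

E has alternatives sharing prefix 'y': factor to E → y E' with E' → ε | T.
T has alternatives sharing prefix 'x P': factor to T → x P T' with T' → y y | ε.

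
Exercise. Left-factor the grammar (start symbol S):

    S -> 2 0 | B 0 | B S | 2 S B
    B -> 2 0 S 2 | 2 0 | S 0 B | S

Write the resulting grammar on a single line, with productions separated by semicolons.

S has alternatives sharing prefix '2': factor to S → 2 S' with S' → 0 | S B.
S has alternatives sharing prefix 'B': factor to S → B S'' with S'' → 0 | S.
B has alternatives sharing prefix '2 0': factor to B → 2 0 B' with B' → S 2 | ε.
B has alternatives sharing prefix 'S': factor to B → S B'' with B'' → 0 B | ε.

S -> 2 S' | B S''; B -> 2 0 B' | S B''; S' -> 0 | S B; S'' -> 0 | S; B' -> S 2 | epsilon; B'' -> 0 B | epsilon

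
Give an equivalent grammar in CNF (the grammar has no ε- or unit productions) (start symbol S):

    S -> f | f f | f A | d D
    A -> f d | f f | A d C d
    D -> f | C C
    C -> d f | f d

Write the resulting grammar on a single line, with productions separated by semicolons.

Introduce a nonterminal for each terminal appearing in a rule of length ≥ 2: X1 → f, X2 → d.
Binarize each right-hand side of length ≥ 3 by chaining fresh nonterminals (Y1, Y2, …): affected rules were A → A X2 C X2.

S -> f | X1 X1 | X1 A | X2 D; A -> X1 X2 | X1 X1 | A Y1; D -> f | C C; C -> X2 X1 | X1 X2; X1 -> f; X2 -> d; Y1 -> X2 Y2; Y2 -> C X2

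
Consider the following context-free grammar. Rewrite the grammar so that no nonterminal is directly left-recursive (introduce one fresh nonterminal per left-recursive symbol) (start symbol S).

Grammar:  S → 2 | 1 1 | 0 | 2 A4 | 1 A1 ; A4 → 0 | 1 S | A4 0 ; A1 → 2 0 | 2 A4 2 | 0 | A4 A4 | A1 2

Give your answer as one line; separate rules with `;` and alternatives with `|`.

A4, A1 are directly left-recursive.
For A4: α = {0}, β = {0, 1 S}. Rewrite as A4 → β A4' and A4' → α A4' | ε.
For A1: α = {2}, β = {2 0, 2 A4 2, 0, A4 A4}. Rewrite as A1 → β A1' and A1' → α A1' | ε.

S → 2 | 1 1 | 0 | 2 A4 | 1 A1; A4 → 0 A4' | 1 S A4'; A1 → 2 0 A1' | 2 A4 2 A1' | 0 A1' | A4 A4 A1'; A4' → 0 A4' | ε; A1' → 2 A1' | ε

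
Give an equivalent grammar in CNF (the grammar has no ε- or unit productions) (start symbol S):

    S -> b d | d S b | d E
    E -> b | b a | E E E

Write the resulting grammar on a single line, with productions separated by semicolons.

Introduce a nonterminal for each terminal appearing in a rule of length ≥ 2: X1 → b, X2 → d, X3 → a.
Binarize each right-hand side of length ≥ 3 by chaining fresh nonterminals (Y1, Y2, …): affected rules were S → X2 S X1; E → E E E.

S -> X1 X2 | X2 Y1 | X2 E; E -> b | X1 X3 | E Y2; X1 -> b; X2 -> d; X3 -> a; Y1 -> S X1; Y2 -> E E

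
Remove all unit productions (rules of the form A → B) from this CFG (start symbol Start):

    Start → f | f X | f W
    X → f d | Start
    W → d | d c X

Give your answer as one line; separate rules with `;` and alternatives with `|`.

Unit pairs: X ⇒* {Start}.
Replace each nonterminal's rules with the union of the non-unit rules of every nonterminal it unit-derives.

Start → f | f X | f W; X → f | f X | f W | f d; W → d | d c X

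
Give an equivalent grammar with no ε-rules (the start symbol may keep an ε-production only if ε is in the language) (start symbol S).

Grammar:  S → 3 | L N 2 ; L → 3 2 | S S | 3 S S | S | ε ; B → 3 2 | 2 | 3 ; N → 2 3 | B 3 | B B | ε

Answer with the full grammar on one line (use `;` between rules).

S → 3 | L N 2 | L 2 | N 2 | 2; L → 3 2 | S S | 3 S S | S; B → 3 2 | 2 | 3; N → 2 3 | B 3 | B B

The nullable symbols are {L, N}.
ε ∉ L(G), so no ε-production is kept.
Expand every rule over subsets of its nullable positions: S → L N 2 gives L N 2 | L 2 | N 2 | 2.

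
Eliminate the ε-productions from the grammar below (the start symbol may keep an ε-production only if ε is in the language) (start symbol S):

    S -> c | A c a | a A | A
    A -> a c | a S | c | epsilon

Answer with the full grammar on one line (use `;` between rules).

The nullable symbols are {A, S}.
ε ∈ L(G) since S is nullable, so keep S → ε.
Add the nullable-subset variants: S → A c a gives A c a | c a. S → a A gives a A | a. A → a S gives a S | a.

S -> c | A c a | c a | a A | a | A | ε; A -> a c | a S | a | c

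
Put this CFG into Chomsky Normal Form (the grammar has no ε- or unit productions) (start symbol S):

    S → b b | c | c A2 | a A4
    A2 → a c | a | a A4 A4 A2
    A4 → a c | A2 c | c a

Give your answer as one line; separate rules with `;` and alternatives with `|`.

Introduce a nonterminal for each terminal appearing in a rule of length ≥ 2: X1 → b, X2 → c, X3 → a.
Binarize each right-hand side of length ≥ 3 by chaining fresh nonterminals (Y1, Y2, …): affected rules were A2 → X3 A4 A4 A2.

S → X1 X1 | c | X2 A2 | X3 A4; A2 → X3 X2 | a | X3 Y1; A4 → X3 X2 | A2 X2 | X2 X3; X1 → b; X2 → c; X3 → a; Y1 → A4 Y2; Y2 → A4 A2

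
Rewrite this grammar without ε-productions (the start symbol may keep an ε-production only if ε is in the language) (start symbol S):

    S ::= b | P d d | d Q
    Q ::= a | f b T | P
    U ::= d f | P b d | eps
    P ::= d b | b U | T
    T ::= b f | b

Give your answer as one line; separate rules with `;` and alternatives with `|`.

Nullable set = {U}.
ε ∉ L(G), so no ε-production is kept.
For each production, add variants omitting each subset of nullable occurrences: P → b U gives b U | b.

S ::= b | P d d | d Q; Q ::= a | f b T | P; U ::= d f | P b d; P ::= d b | b U | b | T; T ::= b f | b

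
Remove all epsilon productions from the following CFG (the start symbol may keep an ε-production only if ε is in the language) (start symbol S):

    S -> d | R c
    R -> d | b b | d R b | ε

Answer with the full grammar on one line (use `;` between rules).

S -> d | R c | c; R -> d | b b | d R b | d b

Nullable set = {R}.
ε ∉ L(G), so no ε-production is kept.
For each production, add variants omitting each subset of nullable occurrences: S → R c gives R c | c. R → d R b gives d R b | d b.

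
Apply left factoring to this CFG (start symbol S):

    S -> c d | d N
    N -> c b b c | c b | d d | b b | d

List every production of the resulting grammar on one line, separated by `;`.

S -> c d | d N; N -> b b | c b N' | d N''; N' -> b c | ε; N'' -> d | ε

N has alternatives sharing prefix 'c b': factor to N → c b N' with N' → b c | ε.
N has alternatives sharing prefix 'd': factor to N → d N'' with N'' → d | ε.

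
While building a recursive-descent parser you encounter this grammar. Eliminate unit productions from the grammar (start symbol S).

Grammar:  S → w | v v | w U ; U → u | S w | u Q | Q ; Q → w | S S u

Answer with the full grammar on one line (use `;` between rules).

S → w | v v | w U; U → u | S w | u Q | w | S S u; Q → w | S S u

Unit pairs: U ⇒* {Q}.
For each unit pair (A, B), copy every non-unit production of B to A, then drop all unit productions.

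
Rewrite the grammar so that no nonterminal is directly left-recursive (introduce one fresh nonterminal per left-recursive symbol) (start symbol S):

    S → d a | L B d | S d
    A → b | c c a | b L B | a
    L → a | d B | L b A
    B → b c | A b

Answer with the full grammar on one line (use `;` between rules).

S → d a S' | L B d S'; A → b | c c a | b L B | a; L → a L' | d B L'; B → b c | A b; S' → d S' | ε; L' → b A L' | ε

Left recursion appears on S, L.
For S: α = {d}, β = {d a, L B d}. Rewrite as S → β S' and S' → α S' | ε.
For L: α = {b A}, β = {a, d B}. Rewrite as L → β L' and L' → α L' | ε.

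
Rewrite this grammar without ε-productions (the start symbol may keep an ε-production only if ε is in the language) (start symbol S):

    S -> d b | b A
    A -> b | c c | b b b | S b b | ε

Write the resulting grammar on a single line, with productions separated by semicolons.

Nullable set = {A}.
ε ∉ L(G), so no ε-production is kept.
Expand every rule over subsets of its nullable positions: S → b A gives b A | b.

S -> d b | b A | b; A -> b | c c | b b b | S b b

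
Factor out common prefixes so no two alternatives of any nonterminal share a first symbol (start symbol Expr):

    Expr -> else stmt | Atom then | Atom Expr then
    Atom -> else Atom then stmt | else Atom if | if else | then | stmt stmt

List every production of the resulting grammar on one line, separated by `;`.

Expr has alternatives sharing prefix 'Atom': factor to Expr → Atom Expr1 with Expr1 → then | Expr then.
Atom has alternatives sharing prefix 'else Atom': factor to Atom → else Atom Atom1 with Atom1 → then stmt | if.

Expr -> else stmt | Atom Expr1; Atom -> if else | then | stmt stmt | else Atom Atom1; Expr1 -> then | Expr then; Atom1 -> then stmt | if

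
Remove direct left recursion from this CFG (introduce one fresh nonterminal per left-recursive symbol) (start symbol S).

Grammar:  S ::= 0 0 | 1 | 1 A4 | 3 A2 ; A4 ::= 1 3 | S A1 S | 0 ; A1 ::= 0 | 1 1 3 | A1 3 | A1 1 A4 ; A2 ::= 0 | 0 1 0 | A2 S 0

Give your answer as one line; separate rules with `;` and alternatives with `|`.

S ::= 0 0 | 1 | 1 A4 | 3 A2; A4 ::= 1 3 | S A1 S | 0; A1 ::= 0 A1' | 1 1 3 A1'; A2 ::= 0 A2' | 0 1 0 A2'; A1' ::= 3 A1' | 1 A4 A1' | ε; A2' ::= S 0 A2' | ε

Left recursion appears on A1, A2.
For A1: α = {3, 1 A4}, β = {0, 1 1 3}. Rewrite as A1 → β A1' and A1' → α A1' | ε.
For A2: α = {S 0}, β = {0, 0 1 0}. Rewrite as A2 → β A2' and A2' → α A2' | ε.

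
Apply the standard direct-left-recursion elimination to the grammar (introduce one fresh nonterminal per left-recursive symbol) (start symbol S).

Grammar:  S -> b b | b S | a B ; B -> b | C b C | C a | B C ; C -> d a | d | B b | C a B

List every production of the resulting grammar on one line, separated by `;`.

S -> b b | b S | a B; B -> b B' | C b C B' | C a B'; C -> d a C' | d C' | B b C'; B' -> C B' | ε; C' -> a B C' | ε

Left recursion appears on B, C.
For B: α = {C}, β = {b, C b C, C a}. Rewrite as B → β B' and B' → α B' | ε.
For C: α = {a B}, β = {d a, d, B b}. Rewrite as C → β C' and C' → α C' | ε.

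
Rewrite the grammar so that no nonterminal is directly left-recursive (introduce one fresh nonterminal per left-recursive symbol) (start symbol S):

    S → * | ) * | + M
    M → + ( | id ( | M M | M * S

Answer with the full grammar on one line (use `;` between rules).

S → * | ) * | + M; M → + ( M' | id ( M'; M' → M M' | * S M' | epsilon

Directly left-recursive nonterminal: M.
For M: α = {M, * S}, β = {+ (, id (}. Rewrite as M → β M' and M' → α M' | ε.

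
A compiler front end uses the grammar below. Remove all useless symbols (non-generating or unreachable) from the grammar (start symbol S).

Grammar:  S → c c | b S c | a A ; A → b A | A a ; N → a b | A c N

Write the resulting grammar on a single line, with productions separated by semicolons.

Generating nonterminals: {N, S}.
Reachable from S after that: {S}.
Removed useless symbols: {A, N} and every production mentioning them.

S → c c | b S c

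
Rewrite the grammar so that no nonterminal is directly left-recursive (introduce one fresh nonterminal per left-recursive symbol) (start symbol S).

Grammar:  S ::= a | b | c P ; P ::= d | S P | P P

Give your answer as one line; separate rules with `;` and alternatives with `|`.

Directly left-recursive nonterminal: P.
For P: α = {P}, β = {d, S P}. Rewrite as P → β P' and P' → α P' | ε.

S ::= a | b | c P; P ::= d P' | S P P'; P' ::= P P' | eps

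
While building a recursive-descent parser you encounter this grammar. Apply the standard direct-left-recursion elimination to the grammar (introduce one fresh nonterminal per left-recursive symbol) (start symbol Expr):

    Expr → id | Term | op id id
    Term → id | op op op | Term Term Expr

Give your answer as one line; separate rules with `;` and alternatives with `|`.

Expr → id | Term | op id id; Term → id Term1 | op op op Term1; Term1 → Term Expr Term1 | ε

Term is directly left-recursive.
For Term: α = {Term Expr}, β = {id, op op op}. Rewrite as Term → β Term1 and Term1 → α Term1 | ε.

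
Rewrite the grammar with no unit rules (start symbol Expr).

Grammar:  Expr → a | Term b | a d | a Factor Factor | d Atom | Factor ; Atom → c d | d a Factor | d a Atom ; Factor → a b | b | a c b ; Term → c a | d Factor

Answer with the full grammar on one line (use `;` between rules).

Expr → a b | b | a c b | a | Term b | a d | a Factor Factor | d Atom; Atom → c d | d a Factor | d a Atom; Factor → a b | b | a c b; Term → c a | d Factor

Unit pairs: Expr ⇒* {Factor}.
For every A with A ⇒* B via unit rules, add B's non-unit alternatives to A; then delete every rule of the form X → Y.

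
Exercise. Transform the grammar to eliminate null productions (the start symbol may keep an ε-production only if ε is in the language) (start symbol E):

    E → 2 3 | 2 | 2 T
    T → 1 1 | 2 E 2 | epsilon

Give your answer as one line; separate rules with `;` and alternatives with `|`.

Nullable nonterminals: {T}.
ε ∉ L(G), so no ε-production is kept.

E → 2 3 | 2 | 2 T; T → 1 1 | 2 E 2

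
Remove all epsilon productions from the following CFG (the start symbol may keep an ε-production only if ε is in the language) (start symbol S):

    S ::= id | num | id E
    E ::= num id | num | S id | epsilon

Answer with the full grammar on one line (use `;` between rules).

S ::= id | num | id E; E ::= num id | num | S id

Nullable nonterminals: {E}.
ε ∉ L(G), so no ε-production is kept.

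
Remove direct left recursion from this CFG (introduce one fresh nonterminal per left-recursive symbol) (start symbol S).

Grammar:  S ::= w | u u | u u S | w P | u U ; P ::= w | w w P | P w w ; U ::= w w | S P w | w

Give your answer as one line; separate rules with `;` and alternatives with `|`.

Directly left-recursive nonterminal: P.
For P: α = {w w}, β = {w, w w P}. Rewrite as P → β P' and P' → α P' | ε.

S ::= w | u u | u u S | w P | u U; P ::= w P' | w w P P'; U ::= w w | S P w | w; P' ::= w w P' | eps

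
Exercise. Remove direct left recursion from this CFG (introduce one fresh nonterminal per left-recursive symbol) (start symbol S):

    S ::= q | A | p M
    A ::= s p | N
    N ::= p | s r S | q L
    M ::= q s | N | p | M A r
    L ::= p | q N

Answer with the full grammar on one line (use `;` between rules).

Directly left-recursive nonterminal: M.
For M: α = {A r}, β = {q s, N, p}. Rewrite as M → β M' and M' → α M' | ε.

S ::= q | A | p M; A ::= s p | N; N ::= p | s r S | q L; M ::= q s M' | N M' | p M'; L ::= p | q N; M' ::= A r M' | ε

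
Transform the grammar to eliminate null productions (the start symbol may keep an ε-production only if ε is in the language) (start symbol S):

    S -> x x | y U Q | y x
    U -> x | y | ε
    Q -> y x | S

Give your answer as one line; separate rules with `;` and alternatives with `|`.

S -> x x | y U Q | y Q | y x; U -> x | y; Q -> y x | S

Nullable nonterminals: {U}.
ε ∉ L(G), so no ε-production is kept.
For each production, add variants omitting each subset of nullable occurrences: S → y U Q gives y U Q | y Q.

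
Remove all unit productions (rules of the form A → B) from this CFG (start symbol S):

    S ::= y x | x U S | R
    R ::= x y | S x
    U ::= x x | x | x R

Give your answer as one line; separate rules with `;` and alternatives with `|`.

Unit pairs: S ⇒* {R}.
For every A with A ⇒* B via unit rules, add B's non-unit alternatives to A; then delete every rule of the form X → Y.

S ::= y x | x U S | x y | S x; R ::= x y | S x; U ::= x x | x | x R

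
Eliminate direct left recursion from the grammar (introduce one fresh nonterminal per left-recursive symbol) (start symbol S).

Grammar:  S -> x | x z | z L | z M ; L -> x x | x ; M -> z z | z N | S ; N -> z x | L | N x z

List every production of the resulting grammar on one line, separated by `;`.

S -> x | x z | z L | z M; L -> x x | x; M -> z z | z N | S; N -> z x N' | L N'; N' -> x z N' | ε

Directly left-recursive nonterminal: N.
For N: α = {x z}, β = {z x, L}. Rewrite as N → β N' and N' → α N' | ε.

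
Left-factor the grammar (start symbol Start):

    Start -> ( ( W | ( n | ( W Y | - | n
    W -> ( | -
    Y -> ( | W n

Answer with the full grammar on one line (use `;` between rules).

Start -> - | n | ( Start1; W -> ( | -; Y -> ( | W n; Start1 -> ( W | n | W Y

Start has alternatives sharing prefix '(': factor to Start → ( Start1 with Start1 → ( W | n | W Y.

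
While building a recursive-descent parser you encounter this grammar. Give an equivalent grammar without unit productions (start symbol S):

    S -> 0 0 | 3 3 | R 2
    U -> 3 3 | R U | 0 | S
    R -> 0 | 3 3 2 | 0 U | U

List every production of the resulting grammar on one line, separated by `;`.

S -> 0 0 | 3 3 | R 2; U -> 3 3 | R U | 0 | 0 0 | R 2; R -> 3 3 | R U | 0 | 0 0 | R 2 | 3 3 2 | 0 U

Unit pairs: R ⇒* {S, U}; U ⇒* {S}.
For each unit pair (A, B), copy every non-unit production of B to A, then drop all unit productions.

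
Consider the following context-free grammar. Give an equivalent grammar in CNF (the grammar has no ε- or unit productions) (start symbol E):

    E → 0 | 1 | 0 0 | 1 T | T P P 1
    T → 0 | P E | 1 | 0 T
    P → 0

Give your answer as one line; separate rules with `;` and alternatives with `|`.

Introduce a nonterminal for each terminal appearing in a rule of length ≥ 2: X1 → 0, X2 → 1.
Binarize each right-hand side of length ≥ 3 by chaining fresh nonterminals (Y1, Y2, …): affected rules were E → T P P X2.

E → 0 | 1 | X1 X1 | X2 T | T Y1; T → 0 | P E | 1 | X1 T; P → 0; X1 → 0; X2 → 1; Y1 → P Y2; Y2 → P X2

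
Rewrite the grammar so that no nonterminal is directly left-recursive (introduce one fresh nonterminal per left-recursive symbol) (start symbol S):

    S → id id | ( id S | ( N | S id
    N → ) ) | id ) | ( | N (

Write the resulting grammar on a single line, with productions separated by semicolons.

S → id id S' | ( id S S' | ( N S'; N → ) ) N' | id ) N' | ( N'; S' → id S' | ε; N' → ( N' | ε

Directly left-recursive nonterminals: S, N.
For S: α = {id}, β = {id id, ( id S, ( N}. Rewrite as S → β S' and S' → α S' | ε.
For N: α = {(}, β = {) ), id ), (}. Rewrite as N → β N' and N' → α N' | ε.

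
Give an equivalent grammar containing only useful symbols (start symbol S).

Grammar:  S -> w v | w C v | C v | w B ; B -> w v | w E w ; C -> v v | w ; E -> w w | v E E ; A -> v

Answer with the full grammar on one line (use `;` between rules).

Generating nonterminals: {A, B, C, E, S}.
Reachable from S after that: {B, C, E, S}.
Removed useless symbols: {A} and every production mentioning them.

S -> w v | w C v | C v | w B; B -> w v | w E w; C -> v v | w; E -> w w | v E E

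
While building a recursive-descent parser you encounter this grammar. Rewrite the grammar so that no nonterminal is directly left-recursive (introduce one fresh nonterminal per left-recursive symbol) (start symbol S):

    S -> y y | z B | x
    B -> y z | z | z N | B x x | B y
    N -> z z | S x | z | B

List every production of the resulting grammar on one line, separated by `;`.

S -> y y | z B | x; B -> y z B' | z B' | z N B'; N -> z z | S x | z | B; B' -> x x B' | y B' | ε

B is directly left-recursive.
For B: α = {x x, y}, β = {y z, z, z N}. Rewrite as B → β B' and B' → α B' | ε.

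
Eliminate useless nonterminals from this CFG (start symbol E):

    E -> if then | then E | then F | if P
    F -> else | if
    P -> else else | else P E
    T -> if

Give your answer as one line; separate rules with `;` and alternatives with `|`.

Generating nonterminals: {E, F, P, T}.
Reachable from E after that: {E, F, P}.
Removed useless symbols: {T} and every production mentioning them.

E -> if then | then E | then F | if P; F -> else | if; P -> else else | else P E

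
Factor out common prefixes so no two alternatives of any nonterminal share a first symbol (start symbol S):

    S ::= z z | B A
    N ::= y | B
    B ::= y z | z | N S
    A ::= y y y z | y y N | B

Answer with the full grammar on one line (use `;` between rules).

S ::= z z | B A; N ::= y | B; B ::= y z | z | N S; A ::= B | y y A'; A' ::= y z | N

A has alternatives sharing prefix 'y y': factor to A → y y A' with A' → y z | N.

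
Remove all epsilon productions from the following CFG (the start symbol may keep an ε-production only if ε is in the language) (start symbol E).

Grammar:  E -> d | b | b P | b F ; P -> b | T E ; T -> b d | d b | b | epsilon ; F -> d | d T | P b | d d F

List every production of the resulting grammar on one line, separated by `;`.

E -> d | b | b P | b F; P -> b | T E | E; T -> b d | d b | b; F -> d | d T | P b | d d F

Nullable nonterminals: {T}.
ε ∉ L(G), so no ε-production is kept.
Add the nullable-subset variants: P → T E gives T E | E.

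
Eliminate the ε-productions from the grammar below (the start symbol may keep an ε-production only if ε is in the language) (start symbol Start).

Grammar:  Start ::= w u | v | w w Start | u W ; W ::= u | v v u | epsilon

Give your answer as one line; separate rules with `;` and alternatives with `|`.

Start ::= w u | v | w w Start | u W | u; W ::= u | v v u

Nullable nonterminals: {W}.
ε ∉ L(G), so no ε-production is kept.
Expand every rule over subsets of its nullable positions: Start → u W gives u W | u.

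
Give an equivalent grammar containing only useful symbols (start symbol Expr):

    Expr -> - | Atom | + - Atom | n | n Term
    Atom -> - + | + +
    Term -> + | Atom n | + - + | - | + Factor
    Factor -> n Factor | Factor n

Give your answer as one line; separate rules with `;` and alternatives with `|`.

Generating nonterminals: {Atom, Expr, Term}.
Reachable from Expr after that: {Atom, Expr, Term}.
Removed useless symbols: {Factor} and every production mentioning them.

Expr -> - | Atom | + - Atom | n | n Term; Atom -> - + | + +; Term -> + | Atom n | + - + | -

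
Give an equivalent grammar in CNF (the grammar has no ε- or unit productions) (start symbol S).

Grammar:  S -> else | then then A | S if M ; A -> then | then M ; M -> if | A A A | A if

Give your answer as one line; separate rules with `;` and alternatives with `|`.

Introduce a nonterminal for each terminal appearing in a rule of length ≥ 2: X1 → then, X2 → if.
Binarize each right-hand side of length ≥ 3 by chaining fresh nonterminals (Y1, Y2, …): affected rules were S → X1 X1 A; S → S X2 M; M → A A A.

S -> else | X1 Y1 | S Y2; A -> then | X1 M; M -> if | A Y3 | A X2; X1 -> then; X2 -> if; Y1 -> X1 A; Y2 -> X2 M; Y3 -> A A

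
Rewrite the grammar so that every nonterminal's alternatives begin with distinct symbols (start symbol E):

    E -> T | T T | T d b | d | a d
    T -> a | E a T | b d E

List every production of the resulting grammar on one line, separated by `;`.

E has alternatives sharing prefix 'T': factor to E → T E' with E' → ε | T | d b.

E -> d | a d | T E'; T -> a | E a T | b d E; E' -> epsilon | T | d b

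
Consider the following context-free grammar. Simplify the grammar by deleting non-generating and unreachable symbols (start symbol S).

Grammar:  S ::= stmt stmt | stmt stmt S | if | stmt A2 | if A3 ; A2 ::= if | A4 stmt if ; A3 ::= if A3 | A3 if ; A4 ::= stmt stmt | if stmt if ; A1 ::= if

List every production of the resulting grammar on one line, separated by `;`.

S ::= stmt stmt | stmt stmt S | if | stmt A2; A2 ::= if | A4 stmt if; A4 ::= stmt stmt | if stmt if

Generating nonterminals: {A1, A2, A4, S}.
Reachable from S after that: {A2, A4, S}.
Removed useless symbols: {A1, A3} and every production mentioning them.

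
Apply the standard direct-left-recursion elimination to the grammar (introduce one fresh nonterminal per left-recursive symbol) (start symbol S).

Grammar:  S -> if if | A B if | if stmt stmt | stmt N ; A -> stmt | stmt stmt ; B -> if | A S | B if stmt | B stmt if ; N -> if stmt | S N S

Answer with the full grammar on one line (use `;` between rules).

Directly left-recursive nonterminal: B.
For B: α = {if stmt, stmt if}, β = {if, A S}. Rewrite as B → β B' and B' → α B' | ε.

S -> if if | A B if | if stmt stmt | stmt N; A -> stmt | stmt stmt; B -> if B' | A S B'; N -> if stmt | S N S; B' -> if stmt B' | stmt if B' | eps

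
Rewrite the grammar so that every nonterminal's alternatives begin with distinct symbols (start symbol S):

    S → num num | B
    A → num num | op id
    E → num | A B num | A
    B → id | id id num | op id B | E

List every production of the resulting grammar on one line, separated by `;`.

E has alternatives sharing prefix 'A': factor to E → A E' with E' → B num | ε.
B has alternatives sharing prefix 'id': factor to B → id B' with B' → ε | id num.

S → num num | B; A → num num | op id; E → num | A E'; B → op id B | E | id B'; E' → B num | ε; B' → ε | id num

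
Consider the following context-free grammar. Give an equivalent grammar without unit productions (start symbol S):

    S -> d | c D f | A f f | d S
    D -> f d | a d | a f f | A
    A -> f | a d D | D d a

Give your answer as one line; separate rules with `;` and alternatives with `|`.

S -> d | c D f | A f f | d S; D -> f d | a d | a f f | f | a d D | D d a; A -> f | a d D | D d a

Unit pairs: D ⇒* {A}.
Replace each nonterminal's rules with the union of the non-unit rules of every nonterminal it unit-derives.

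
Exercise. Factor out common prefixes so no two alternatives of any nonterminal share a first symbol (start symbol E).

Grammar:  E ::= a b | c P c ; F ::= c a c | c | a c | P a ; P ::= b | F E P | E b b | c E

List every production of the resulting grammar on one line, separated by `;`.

E ::= a b | c P c; F ::= a c | P a | c F'; P ::= b | F E P | E b b | c E; F' ::= a c | ε

F has alternatives sharing prefix 'c': factor to F → c F' with F' → a c | ε.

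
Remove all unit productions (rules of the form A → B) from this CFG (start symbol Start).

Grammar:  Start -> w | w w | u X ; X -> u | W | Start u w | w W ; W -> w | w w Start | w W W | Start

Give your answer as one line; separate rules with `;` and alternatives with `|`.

Unit pairs: W ⇒* {Start}; X ⇒* {Start, W}.
For each unit pair (A, B), copy every non-unit production of B to A, then drop all unit productions.

Start -> w | w w | u X; X -> w | w w | u X | u | Start u w | w W | w w Start | w W W; W -> w | w w | u X | w w Start | w W W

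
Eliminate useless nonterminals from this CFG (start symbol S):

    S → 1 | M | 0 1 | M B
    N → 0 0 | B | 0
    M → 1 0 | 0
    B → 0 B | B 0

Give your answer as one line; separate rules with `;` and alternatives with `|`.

Generating nonterminals: {M, N, S}.
Reachable from S after that: {M, S}.
Removed useless symbols: {B, N} and every production mentioning them.

S → 1 | M | 0 1; M → 1 0 | 0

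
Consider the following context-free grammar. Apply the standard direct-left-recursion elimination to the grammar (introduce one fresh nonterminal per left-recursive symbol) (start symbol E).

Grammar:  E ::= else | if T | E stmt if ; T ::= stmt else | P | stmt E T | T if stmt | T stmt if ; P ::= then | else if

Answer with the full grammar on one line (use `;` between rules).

E, T are directly left-recursive.
For E: α = {stmt if}, β = {else, if T}. Rewrite as E → β E' and E' → α E' | ε.
For T: α = {if stmt, stmt if}, β = {stmt else, P, stmt E T}. Rewrite as T → β T' and T' → α T' | ε.

E ::= else E' | if T E'; T ::= stmt else T' | P T' | stmt E T T'; P ::= then | else if; E' ::= stmt if E' | epsilon; T' ::= if stmt T' | stmt if T' | epsilon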